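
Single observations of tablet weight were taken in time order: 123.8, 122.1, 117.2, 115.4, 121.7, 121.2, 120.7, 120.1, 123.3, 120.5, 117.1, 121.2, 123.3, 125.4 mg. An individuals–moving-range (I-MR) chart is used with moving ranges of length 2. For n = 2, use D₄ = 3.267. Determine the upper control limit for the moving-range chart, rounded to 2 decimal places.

8.54

Moving ranges: 1.7, 4.9, 1.8, 6.3, 0.5, 0.5, 0.6, 3.2, 2.8, 3.4, 4.1, 2.1, 2.1; M̄R̄ = 34.0000 / 13 = 2.6154
UCL_MR = D₄·M̄R̄ = 3.267 × 2.6154 = 8.5445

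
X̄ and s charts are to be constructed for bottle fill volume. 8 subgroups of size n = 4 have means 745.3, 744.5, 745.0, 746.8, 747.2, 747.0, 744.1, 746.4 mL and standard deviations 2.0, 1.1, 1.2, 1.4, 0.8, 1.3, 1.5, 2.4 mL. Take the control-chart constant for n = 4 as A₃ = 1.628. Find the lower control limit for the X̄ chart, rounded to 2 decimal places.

X̄̄ = (745.3 + 744.5 + 745.0 + 746.8 + 747.2 + 747.0 + 744.1 + 746.4) / 8 = 745.7875
s̄ = (2.0 + 1.1 + 1.2 + 1.4 + 0.8 + 1.3 + 1.5 + 2.4) / 8 = 1.4625
LCL = X̄̄ − A₃·s̄ = 745.7875 − 1.628 × 1.4625 = 743.4066

743.41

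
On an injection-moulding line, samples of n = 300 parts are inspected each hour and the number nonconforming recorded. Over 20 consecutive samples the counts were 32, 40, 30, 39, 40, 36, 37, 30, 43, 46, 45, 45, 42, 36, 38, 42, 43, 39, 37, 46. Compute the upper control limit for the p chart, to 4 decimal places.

p̄ = Σdᵢ / (k·n) = 786 / (20 × 300) = 0.13100
UCL = p̄ + 3·√(p̄(1−p̄)/n) = 0.13100 + 3 × √(0.13100×0.86900/300) = 0.13100 + 3 × 0.01948 = 0.18944

0.1894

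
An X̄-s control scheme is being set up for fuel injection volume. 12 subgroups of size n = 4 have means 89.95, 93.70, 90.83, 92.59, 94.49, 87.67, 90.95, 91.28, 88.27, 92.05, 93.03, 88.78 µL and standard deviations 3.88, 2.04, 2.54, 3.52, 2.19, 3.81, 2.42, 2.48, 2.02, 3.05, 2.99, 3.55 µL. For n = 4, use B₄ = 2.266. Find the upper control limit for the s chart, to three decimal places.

s̄ = (3.88 + 2.04 + 2.54 + 3.52 + 2.19 + 3.81 + 2.42 + 2.48 + 2.02 + 3.05 + 2.99 + 3.55) / 12 = 2.8742
UCL_s = B₄·s̄ = 2.266 × 2.8742 = 6.5129

6.513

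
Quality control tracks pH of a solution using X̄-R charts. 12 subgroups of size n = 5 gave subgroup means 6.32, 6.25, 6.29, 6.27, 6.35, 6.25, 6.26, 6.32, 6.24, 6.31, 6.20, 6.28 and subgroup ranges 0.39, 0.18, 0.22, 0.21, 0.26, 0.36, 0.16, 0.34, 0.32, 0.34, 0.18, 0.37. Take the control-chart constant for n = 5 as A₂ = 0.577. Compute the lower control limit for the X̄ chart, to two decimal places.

6.12

X̄̄ = (6.32 + 6.25 + 6.29 + 6.27 + 6.35 + 6.25 + 6.26 + 6.32 + 6.24 + 6.31 + 6.20 + 6.28) / 12 = 75.3400 / 12 = 6.2783
R̄ = (0.39 + 0.18 + 0.22 + 0.21 + 0.26 + 0.36 + 0.16 + 0.34 + 0.32 + 0.34 + 0.18 + 0.37) / 12 = 3.3300 / 12 = 0.2775
LCL = X̄̄ − A₂·R̄ = 6.2783 − 0.577 × 0.2775 = 6.1182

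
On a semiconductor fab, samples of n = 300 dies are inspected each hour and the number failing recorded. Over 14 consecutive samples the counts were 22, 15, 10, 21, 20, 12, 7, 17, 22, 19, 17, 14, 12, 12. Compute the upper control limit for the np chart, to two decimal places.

p̄ = Σdᵢ / (k·n) = 220 / (14 × 300) = 0.05238
UCL = np̄ + 3·√(np̄(1−p̄)) = 15.7143 + 3 × √(15.7143×0.94762) = 15.7143 + 3 × 3.8589 = 27.2910

27.29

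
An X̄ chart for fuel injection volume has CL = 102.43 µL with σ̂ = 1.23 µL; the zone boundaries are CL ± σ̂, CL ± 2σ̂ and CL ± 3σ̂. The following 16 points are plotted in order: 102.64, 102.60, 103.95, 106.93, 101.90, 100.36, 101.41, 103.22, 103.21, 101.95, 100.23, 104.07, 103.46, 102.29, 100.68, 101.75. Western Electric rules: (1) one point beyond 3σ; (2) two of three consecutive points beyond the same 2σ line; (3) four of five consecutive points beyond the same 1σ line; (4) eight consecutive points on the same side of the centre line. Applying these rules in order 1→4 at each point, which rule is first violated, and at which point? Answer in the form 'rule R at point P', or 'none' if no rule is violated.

Zone of each point (C = within 1σ̂, B = 1σ̂–2σ̂, A = 2σ̂–3σ̂, * = beyond 3σ̂; sign = side of CL): 1:+C, 2:+C, 3:+B, 4:+*, 5:-C, 6:-B, 7:-C, 8:+C, 9:+C, 10:-C, 11:-B, 12:+B, 13:+C, 14:-C, 15:-B, 16:-C
Rule 1 (one point beyond the 3σ limits) is satisfied at point 4.

rule 1 at point 4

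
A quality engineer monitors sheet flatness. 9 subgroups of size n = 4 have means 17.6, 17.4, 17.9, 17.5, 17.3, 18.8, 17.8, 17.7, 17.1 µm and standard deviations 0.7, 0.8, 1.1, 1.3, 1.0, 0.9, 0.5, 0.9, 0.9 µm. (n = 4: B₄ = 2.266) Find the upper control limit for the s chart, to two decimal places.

2.04

s̄ = (0.7 + 0.8 + 1.1 + 1.3 + 1.0 + 0.9 + 0.5 + 0.9 + 0.9) / 9 = 0.9000
UCL_s = B₄·s̄ = 2.266 × 0.9000 = 2.0394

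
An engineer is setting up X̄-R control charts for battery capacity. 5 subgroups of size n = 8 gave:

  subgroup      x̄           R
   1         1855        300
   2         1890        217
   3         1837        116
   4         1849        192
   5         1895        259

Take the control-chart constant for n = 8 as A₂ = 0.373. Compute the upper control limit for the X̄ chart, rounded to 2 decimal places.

1946.07

X̄̄ = (1855 + 1890 + 1837 + 1849 + 1895) / 5 = 9326.0000 / 5 = 1865.2000
R̄ = (300 + 217 + 116 + 192 + 259) / 5 = 1084.0000 / 5 = 216.8000
UCL = X̄̄ + A₂·R̄ = 1865.2000 + 0.373 × 216.8000 = 1946.0664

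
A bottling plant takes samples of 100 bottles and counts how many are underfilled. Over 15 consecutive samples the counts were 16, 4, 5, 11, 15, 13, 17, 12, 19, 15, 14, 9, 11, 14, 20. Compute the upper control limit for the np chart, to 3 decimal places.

23.089

p̄ = Σdᵢ / (k·n) = 195 / (15 × 100) = 0.13000
UCL = np̄ + 3·√(np̄(1−p̄)) = 13.0000 + 3 × √(13.0000×0.87000) = 13.0000 + 3 × 3.3630 = 23.0891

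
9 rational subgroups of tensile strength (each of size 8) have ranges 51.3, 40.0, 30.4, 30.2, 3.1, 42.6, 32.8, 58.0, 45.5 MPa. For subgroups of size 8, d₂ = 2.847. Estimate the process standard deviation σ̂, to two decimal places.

13.03

R̄ = (51.3 + 40.0 + 30.4 + 30.2 + 3.1 + 42.6 + 32.8 + 58.0 + 45.5) / 9 = 37.1000
σ̂ = R̄ / d₂ = 37.1000 / 2.847 = 13.0313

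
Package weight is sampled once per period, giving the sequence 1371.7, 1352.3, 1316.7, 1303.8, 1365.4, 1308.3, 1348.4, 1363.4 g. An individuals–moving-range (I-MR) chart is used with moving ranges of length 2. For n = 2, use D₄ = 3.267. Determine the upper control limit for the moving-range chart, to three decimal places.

Moving ranges: 19.4, 35.6, 12.9, 61.6, 57.1, 40.1, 15.0; M̄R̄ = 241.7000 / 7 = 34.5286
UCL_MR = D₄·M̄R̄ = 3.267 × 34.5286 = 112.8048

112.805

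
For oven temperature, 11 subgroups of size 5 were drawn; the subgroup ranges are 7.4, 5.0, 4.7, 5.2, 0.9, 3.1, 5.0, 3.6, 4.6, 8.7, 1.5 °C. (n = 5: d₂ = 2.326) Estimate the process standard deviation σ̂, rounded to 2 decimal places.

R̄ = (7.4 + 5.0 + 4.7 + 5.2 + 0.9 + 3.1 + 5.0 + 3.6 + 4.6 + 8.7 + 1.5) / 11 = 4.5182
σ̂ = R̄ / d₂ = 4.5182 / 2.326 = 1.9425

1.94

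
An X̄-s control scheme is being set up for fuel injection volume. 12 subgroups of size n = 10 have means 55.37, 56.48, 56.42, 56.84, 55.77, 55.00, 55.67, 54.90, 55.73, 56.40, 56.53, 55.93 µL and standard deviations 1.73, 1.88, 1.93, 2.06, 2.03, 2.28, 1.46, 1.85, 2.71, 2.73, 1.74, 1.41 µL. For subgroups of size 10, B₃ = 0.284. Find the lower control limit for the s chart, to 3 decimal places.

0.564

s̄ = (1.73 + 1.88 + 1.93 + 2.06 + 2.03 + 2.28 + 1.46 + 1.85 + 2.71 + 2.73 + 1.74 + 1.41) / 12 = 1.9842
LCL_s = B₃·s̄ = 0.284 × 1.9842 = 0.5635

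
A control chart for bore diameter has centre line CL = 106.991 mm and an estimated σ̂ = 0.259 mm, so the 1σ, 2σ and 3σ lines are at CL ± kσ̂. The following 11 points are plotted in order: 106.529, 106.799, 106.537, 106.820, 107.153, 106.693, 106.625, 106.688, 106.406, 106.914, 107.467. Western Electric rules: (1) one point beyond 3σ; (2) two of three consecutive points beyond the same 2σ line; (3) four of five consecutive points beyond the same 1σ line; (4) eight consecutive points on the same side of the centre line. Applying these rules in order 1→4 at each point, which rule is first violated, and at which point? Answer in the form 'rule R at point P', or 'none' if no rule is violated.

rule 3 at point 9

Zone of each point (C = within 1σ̂, B = 1σ̂–2σ̂, A = 2σ̂–3σ̂, * = beyond 3σ̂; sign = side of CL): 1:-B, 2:-C, 3:-B, 4:-C, 5:+C, 6:-B, 7:-B, 8:-B, 9:-A, 10:-C, 11:+B
Rule 3 (four of five consecutive points beyond the same 1σ limit) is satisfied at point 9.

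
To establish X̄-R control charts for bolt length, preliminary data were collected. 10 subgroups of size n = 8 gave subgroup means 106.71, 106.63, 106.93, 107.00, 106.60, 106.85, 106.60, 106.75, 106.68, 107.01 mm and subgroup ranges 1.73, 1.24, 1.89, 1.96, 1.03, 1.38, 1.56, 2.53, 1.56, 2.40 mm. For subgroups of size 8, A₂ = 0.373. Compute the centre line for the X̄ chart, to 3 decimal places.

106.776

X̄̄ = (106.71 + 106.63 + 106.93 + 107.00 + 106.60 + 106.85 + 106.60 + 106.75 + 106.68 + 107.01) / 10 = 1067.7600 / 10 = 106.7760
CL = X̄̄ = 106.7760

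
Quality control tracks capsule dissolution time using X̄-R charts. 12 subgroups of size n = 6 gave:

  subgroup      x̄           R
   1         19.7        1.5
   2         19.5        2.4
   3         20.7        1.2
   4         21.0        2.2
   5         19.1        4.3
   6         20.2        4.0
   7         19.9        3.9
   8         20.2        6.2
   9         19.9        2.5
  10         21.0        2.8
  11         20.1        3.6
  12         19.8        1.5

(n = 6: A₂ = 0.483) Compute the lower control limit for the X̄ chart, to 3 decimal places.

X̄̄ = (19.7 + 19.5 + 20.7 + 21.0 + 19.1 + 20.2 + 19.9 + 20.2 + 19.9 + 21.0 + 20.1 + 19.8) / 12 = 241.1000 / 12 = 20.0917
R̄ = (1.5 + 2.4 + 1.2 + 2.2 + 4.3 + 4.0 + 3.9 + 6.2 + 2.5 + 2.8 + 3.6 + 1.5) / 12 = 36.1000 / 12 = 3.0083
LCL = X̄̄ − A₂·R̄ = 20.0917 − 0.483 × 3.0083 = 18.6386

18.639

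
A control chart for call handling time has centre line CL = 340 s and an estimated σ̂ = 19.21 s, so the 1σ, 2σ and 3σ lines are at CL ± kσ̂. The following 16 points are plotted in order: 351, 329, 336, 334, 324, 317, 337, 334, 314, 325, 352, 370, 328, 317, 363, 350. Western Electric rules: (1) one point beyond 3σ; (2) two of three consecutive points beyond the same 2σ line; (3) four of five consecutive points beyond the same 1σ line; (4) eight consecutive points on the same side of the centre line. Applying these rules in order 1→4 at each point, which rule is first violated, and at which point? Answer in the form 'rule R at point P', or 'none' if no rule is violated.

Zone of each point (C = within 1σ̂, B = 1σ̂–2σ̂, A = 2σ̂–3σ̂, * = beyond 3σ̂; sign = side of CL): 1:+C, 2:-C, 3:-C, 4:-C, 5:-C, 6:-B, 7:-C, 8:-C, 9:-B, 10:-C, 11:+C, 12:+B, 13:-C, 14:-B, 15:+B, 16:+C
Rule 4 (eight consecutive points on the same side of the centre line) is satisfied at point 9.

rule 4 at point 9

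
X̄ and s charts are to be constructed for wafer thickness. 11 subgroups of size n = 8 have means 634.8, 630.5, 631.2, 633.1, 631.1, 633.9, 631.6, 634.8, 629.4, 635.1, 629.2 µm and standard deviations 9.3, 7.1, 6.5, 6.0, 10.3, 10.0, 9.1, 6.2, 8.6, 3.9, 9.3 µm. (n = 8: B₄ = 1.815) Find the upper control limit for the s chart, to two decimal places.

14.24

s̄ = (9.3 + 7.1 + 6.5 + 6.0 + 10.3 + 10.0 + 9.1 + 6.2 + 8.6 + 3.9 + 9.3) / 11 = 7.8455
UCL_s = B₄·s̄ = 1.815 × 7.8455 = 14.2395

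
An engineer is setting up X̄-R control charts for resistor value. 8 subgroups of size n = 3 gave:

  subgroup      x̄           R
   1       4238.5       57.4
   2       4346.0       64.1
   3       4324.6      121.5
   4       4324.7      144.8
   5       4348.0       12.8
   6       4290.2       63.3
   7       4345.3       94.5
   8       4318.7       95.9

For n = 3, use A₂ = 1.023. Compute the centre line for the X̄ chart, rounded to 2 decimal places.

4317.00

X̄̄ = (4238.5 + 4346.0 + 4324.6 + 4324.7 + 4348.0 + 4290.2 + 4345.3 + 4318.7) / 8 = 34536.0000 / 8 = 4317.0000
CL = X̄̄ = 4317.0000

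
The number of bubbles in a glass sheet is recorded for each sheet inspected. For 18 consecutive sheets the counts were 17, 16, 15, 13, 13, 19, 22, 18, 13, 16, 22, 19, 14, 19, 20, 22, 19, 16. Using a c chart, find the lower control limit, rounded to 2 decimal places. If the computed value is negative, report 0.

c̄ = (17 + 16 + 15 + 13 + 13 + 19 + 22 + 18 + 13 + 16 + 22 + 19 + 14 + 19 + 20 + 22 + 19 + 16) / 18 = 313 / 18 = 17.3889
LCL = c̄ − 3√c̄ = 17.3889 − 3 × 4.1700 = 4.8789

4.88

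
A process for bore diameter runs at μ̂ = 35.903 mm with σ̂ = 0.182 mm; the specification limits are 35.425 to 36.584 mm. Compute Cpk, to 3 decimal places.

Cpu = (USL − μ̂) / (3σ̂) = (36.584 − 35.903) / (3 × 0.182) = 1.2473; Cpl = (μ̂ − LSL) / (3σ̂) = (35.903 − 35.425) / (3 × 0.182) = 0.8755; Cpk = min(Cpu, Cpl) = 0.8755

0.875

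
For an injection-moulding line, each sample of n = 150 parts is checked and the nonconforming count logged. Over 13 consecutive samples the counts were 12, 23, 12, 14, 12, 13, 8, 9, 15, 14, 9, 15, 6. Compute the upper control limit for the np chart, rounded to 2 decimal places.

22.60

p̄ = Σdᵢ / (k·n) = 162 / (13 × 150) = 0.08308
UCL = np̄ + 3·√(np̄(1−p̄)) = 12.4615 + 3 × √(12.4615×0.91692) = 12.4615 + 3 × 3.3803 = 22.6024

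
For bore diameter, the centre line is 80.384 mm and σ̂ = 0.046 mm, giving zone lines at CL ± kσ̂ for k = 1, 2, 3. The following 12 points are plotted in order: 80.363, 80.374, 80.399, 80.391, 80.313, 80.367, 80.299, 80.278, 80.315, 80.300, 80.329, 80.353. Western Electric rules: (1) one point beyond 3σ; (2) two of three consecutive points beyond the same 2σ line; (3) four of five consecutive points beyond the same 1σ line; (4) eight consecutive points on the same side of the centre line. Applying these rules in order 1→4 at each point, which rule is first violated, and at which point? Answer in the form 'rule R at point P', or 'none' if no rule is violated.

rule 3 at point 9

Zone of each point (C = within 1σ̂, B = 1σ̂–2σ̂, A = 2σ̂–3σ̂, * = beyond 3σ̂; sign = side of CL): 1:-C, 2:-C, 3:+C, 4:+C, 5:-B, 6:-C, 7:-B, 8:-A, 9:-B, 10:-B, 11:-B, 12:-C
Rule 3 (four of five consecutive points beyond the same 1σ limit) is satisfied at point 9.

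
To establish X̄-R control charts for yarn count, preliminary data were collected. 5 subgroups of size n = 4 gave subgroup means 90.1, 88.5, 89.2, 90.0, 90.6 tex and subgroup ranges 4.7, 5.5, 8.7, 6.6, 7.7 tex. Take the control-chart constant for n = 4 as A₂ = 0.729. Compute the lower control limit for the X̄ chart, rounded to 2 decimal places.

84.84

X̄̄ = (90.1 + 88.5 + 89.2 + 90.0 + 90.6) / 5 = 448.4000 / 5 = 89.6800
R̄ = (4.7 + 5.5 + 8.7 + 6.6 + 7.7) / 5 = 33.2000 / 5 = 6.6400
LCL = X̄̄ − A₂·R̄ = 89.6800 − 0.729 × 6.6400 = 84.8394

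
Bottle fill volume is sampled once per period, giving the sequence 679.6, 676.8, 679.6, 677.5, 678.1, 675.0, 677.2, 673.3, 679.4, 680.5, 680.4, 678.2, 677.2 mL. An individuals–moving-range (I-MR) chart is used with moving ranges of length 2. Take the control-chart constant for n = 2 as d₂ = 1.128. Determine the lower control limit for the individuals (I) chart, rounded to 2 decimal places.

671.70

X̄ = (679.6 + 676.8 + 679.6 + 677.5 + 678.1 + 675.0 + 677.2 + 673.3 + 679.4 + 680.5 + 680.4 + 678.2 + 677.2) / 13 = 677.9077
Moving ranges: 2.8, 2.8, 2.1, 0.6, 3.1, 2.2, 3.9, 6.1, 1.1, 0.1, 2.2, 1.0; M̄R̄ = 28.0000 / 12 = 2.3333
LCL = X̄ − 3·M̄R̄/d₂ = 677.9077 − 3 × 2.3333 / 1.128 = 671.7020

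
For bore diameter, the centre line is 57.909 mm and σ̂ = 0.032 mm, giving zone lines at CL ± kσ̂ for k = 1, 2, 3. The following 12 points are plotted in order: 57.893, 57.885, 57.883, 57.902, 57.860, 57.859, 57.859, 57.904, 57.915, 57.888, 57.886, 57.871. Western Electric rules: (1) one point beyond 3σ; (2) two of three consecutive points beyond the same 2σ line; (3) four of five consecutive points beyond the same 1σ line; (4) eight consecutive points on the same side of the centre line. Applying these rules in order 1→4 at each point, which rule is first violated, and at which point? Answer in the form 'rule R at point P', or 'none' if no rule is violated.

rule 4 at point 8

Zone of each point (C = within 1σ̂, B = 1σ̂–2σ̂, A = 2σ̂–3σ̂, * = beyond 3σ̂; sign = side of CL): 1:-C, 2:-C, 3:-C, 4:-C, 5:-B, 6:-B, 7:-B, 8:-C, 9:+C, 10:-C, 11:-C, 12:-B
Rule 4 (eight consecutive points on the same side of the centre line) is satisfied at point 8.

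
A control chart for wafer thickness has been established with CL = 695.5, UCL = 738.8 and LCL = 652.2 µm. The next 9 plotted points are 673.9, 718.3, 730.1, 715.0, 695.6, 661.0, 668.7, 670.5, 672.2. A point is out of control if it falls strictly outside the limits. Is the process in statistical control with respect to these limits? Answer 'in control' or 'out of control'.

All 9 points lie within [652.2, 738.8].

in control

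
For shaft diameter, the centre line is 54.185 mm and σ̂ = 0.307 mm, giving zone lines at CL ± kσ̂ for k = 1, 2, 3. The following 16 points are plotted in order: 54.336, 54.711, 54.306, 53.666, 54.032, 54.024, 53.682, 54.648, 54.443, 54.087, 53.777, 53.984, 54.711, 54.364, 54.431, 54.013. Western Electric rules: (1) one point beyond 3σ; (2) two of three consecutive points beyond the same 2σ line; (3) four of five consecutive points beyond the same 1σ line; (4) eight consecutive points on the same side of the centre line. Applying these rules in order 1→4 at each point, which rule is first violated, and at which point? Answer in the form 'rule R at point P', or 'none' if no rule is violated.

Zone of each point (C = within 1σ̂, B = 1σ̂–2σ̂, A = 2σ̂–3σ̂, * = beyond 3σ̂; sign = side of CL): 1:+C, 2:+B, 3:+C, 4:-B, 5:-C, 6:-C, 7:-B, 8:+B, 9:+C, 10:-C, 11:-B, 12:-C, 13:+B, 14:+C, 15:+C, 16:-C
No rule fires across all 16 points.

none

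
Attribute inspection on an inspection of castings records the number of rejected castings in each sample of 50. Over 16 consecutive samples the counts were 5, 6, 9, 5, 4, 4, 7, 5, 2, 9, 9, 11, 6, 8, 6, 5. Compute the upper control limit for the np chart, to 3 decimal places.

13.358

p̄ = Σdᵢ / (k·n) = 101 / (16 × 50) = 0.12625
UCL = np̄ + 3·√(np̄(1−p̄)) = 6.3125 + 3 × √(6.3125×0.87375) = 6.3125 + 3 × 2.3485 = 13.3581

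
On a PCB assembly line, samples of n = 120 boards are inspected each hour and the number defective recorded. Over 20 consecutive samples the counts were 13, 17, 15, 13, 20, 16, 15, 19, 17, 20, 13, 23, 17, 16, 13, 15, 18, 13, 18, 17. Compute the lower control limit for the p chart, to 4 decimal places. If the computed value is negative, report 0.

0.0426

p̄ = Σdᵢ / (k·n) = 328 / (20 × 120) = 0.13667
LCL = p̄ − 3·√(p̄(1−p̄)/n) = 0.13667 − 3 × 0.03136 = 0.04260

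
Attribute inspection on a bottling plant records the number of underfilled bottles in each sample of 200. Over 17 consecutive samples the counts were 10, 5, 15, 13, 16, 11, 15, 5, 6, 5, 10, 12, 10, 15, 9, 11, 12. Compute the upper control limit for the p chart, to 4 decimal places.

p̄ = Σdᵢ / (k·n) = 180 / (17 × 200) = 0.05294
UCL = p̄ + 3·√(p̄(1−p̄)/n) = 0.05294 + 3 × √(0.05294×0.94706/200) = 0.05294 + 3 × 0.01583 = 0.10044

0.1004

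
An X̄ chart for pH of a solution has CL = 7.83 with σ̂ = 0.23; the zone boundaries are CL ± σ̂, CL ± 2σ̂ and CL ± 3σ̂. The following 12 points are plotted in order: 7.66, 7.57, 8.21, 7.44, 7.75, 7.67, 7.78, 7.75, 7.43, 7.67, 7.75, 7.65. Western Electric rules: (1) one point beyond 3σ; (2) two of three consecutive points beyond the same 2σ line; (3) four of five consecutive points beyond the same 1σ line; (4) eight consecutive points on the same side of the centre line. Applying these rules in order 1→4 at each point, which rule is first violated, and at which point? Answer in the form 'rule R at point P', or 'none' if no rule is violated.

rule 4 at point 11

Zone of each point (C = within 1σ̂, B = 1σ̂–2σ̂, A = 2σ̂–3σ̂, * = beyond 3σ̂; sign = side of CL): 1:-C, 2:-B, 3:+B, 4:-B, 5:-C, 6:-C, 7:-C, 8:-C, 9:-B, 10:-C, 11:-C, 12:-C
Rule 4 (eight consecutive points on the same side of the centre line) is satisfied at point 11.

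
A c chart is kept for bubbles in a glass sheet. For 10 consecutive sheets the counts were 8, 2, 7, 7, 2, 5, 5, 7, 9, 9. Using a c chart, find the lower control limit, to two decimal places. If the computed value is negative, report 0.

c̄ = (8 + 2 + 7 + 7 + 2 + 5 + 5 + 7 + 9 + 9) / 10 = 61 / 10 = 6.1000
LCL = c̄ − 3√c̄ = 6.1000 − 3 × 2.4698 = -1.3095 → 0 (cannot be negative)

0.00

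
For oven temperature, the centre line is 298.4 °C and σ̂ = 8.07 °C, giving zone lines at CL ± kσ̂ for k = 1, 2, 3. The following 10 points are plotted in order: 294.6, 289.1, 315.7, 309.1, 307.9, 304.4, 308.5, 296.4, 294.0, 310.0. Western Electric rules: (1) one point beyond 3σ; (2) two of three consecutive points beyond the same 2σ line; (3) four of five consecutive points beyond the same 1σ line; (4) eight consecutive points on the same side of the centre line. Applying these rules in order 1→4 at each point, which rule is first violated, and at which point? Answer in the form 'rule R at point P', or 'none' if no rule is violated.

rule 3 at point 7

Zone of each point (C = within 1σ̂, B = 1σ̂–2σ̂, A = 2σ̂–3σ̂, * = beyond 3σ̂; sign = side of CL): 1:-C, 2:-B, 3:+A, 4:+B, 5:+B, 6:+C, 7:+B, 8:-C, 9:-C, 10:+B
Rule 3 (four of five consecutive points beyond the same 1σ limit) is satisfied at point 7.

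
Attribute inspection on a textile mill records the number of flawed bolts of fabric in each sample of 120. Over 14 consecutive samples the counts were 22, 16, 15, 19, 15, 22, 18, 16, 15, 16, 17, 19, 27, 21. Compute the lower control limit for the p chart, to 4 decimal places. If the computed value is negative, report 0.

p̄ = Σdᵢ / (k·n) = 258 / (14 × 120) = 0.15357
LCL = p̄ − 3·√(p̄(1−p̄)/n) = 0.15357 − 3 × 0.03291 = 0.05483

0.0548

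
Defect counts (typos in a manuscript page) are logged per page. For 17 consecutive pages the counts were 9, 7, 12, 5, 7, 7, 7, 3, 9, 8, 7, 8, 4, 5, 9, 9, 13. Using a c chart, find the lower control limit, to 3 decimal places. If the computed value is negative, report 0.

0.000

c̄ = (9 + 7 + 12 + 5 + 7 + 7 + 7 + 3 + 9 + 8 + 7 + 8 + 4 + 5 + 9 + 9 + 13) / 17 = 129 / 17 = 7.5882
LCL = c̄ − 3√c̄ = 7.5882 − 3 × 2.7547 = -0.6758 → 0 (cannot be negative)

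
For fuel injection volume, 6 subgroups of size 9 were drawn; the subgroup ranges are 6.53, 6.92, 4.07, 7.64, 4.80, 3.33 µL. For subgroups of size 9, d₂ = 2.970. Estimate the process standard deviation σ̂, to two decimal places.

R̄ = (6.53 + 6.92 + 4.07 + 7.64 + 4.80 + 3.33) / 6 = 5.5483
σ̂ = R̄ / d₂ = 5.5483 / 2.970 = 1.8681

1.87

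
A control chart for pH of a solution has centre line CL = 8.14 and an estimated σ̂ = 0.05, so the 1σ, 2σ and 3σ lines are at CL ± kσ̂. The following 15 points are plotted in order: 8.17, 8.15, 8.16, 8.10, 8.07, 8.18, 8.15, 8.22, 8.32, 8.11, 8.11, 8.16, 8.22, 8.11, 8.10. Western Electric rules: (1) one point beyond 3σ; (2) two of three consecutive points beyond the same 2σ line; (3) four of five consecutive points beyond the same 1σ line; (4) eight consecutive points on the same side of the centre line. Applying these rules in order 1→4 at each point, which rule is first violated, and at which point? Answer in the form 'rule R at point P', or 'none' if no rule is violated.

Zone of each point (C = within 1σ̂, B = 1σ̂–2σ̂, A = 2σ̂–3σ̂, * = beyond 3σ̂; sign = side of CL): 1:+C, 2:+C, 3:+C, 4:-C, 5:-B, 6:+C, 7:+C, 8:+B, 9:+*, 10:-C, 11:-C, 12:+C, 13:+B, 14:-C, 15:-C
Rule 1 (one point beyond the 3σ limits) is satisfied at point 9.

rule 1 at point 9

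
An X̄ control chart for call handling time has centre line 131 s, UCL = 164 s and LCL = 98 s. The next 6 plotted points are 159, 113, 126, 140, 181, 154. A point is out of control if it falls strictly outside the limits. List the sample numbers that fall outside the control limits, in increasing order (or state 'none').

5

Compare each point to [98, 164]: sample 5 = 181 > UCL.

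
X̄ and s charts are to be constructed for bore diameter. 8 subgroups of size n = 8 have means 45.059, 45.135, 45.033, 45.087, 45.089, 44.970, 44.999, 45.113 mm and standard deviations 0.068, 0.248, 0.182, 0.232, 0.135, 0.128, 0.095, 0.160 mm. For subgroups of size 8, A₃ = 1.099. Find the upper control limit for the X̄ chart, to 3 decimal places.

45.232

X̄̄ = (45.059 + 45.135 + 45.033 + 45.087 + 45.089 + 44.970 + 44.999 + 45.113) / 8 = 45.0606
s̄ = (0.068 + 0.248 + 0.182 + 0.232 + 0.135 + 0.128 + 0.095 + 0.160) / 8 = 0.1560
UCL = X̄̄ + A₃·s̄ = 45.0606 + 1.099 × 0.1560 = 45.2321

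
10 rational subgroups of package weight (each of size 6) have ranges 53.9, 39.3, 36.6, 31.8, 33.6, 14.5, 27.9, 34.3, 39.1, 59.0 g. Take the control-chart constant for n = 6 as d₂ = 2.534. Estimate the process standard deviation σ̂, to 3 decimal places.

R̄ = (53.9 + 39.3 + 36.6 + 31.8 + 33.6 + 14.5 + 27.9 + 34.3 + 39.1 + 59.0) / 10 = 37.0000
σ̂ = R̄ / d₂ = 37.0000 / 2.534 = 14.6014

14.601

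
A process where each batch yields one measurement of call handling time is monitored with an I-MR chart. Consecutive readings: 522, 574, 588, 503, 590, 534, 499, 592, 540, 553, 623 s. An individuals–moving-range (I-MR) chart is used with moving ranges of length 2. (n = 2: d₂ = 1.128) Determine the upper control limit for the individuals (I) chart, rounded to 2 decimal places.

704.32

X̄ = (522 + 574 + 588 + 503 + 590 + 534 + 499 + 592 + 540 + 553 + 623) / 11 = 556.1818
Moving ranges: 52, 14, 85, 87, 56, 35, 93, 52, 13, 70; M̄R̄ = 557.0000 / 10 = 55.7000
UCL = X̄ + 3·M̄R̄/d₂ = 556.1818 + 3 × 55.7000 / 1.128 = 704.3201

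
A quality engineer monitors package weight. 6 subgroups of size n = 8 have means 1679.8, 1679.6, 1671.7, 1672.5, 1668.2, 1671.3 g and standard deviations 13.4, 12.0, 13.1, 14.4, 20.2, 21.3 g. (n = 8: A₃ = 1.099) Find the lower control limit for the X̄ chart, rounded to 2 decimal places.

1656.56

X̄̄ = (1679.8 + 1679.6 + 1671.7 + 1672.5 + 1668.2 + 1671.3) / 6 = 1673.8500
s̄ = (13.4 + 12.0 + 13.1 + 14.4 + 20.2 + 21.3) / 6 = 15.7333
LCL = X̄̄ − A₃·s̄ = 1673.8500 − 1.099 × 15.7333 = 1656.5591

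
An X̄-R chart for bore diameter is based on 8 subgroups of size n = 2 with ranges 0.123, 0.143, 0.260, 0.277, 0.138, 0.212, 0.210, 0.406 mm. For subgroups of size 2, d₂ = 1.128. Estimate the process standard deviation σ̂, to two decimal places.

R̄ = (0.123 + 0.143 + 0.260 + 0.277 + 0.138 + 0.212 + 0.210 + 0.406) / 8 = 0.2211
σ̂ = R̄ / d₂ = 0.2211 / 1.128 = 0.1960

0.20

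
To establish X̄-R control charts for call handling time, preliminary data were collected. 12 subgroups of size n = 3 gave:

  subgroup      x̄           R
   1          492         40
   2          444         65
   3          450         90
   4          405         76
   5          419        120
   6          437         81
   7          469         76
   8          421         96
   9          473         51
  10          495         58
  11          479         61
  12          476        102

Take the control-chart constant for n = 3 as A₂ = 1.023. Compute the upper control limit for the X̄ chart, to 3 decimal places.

533.089

X̄̄ = (492 + 444 + 450 + 405 + 419 + 437 + 469 + 421 + 473 + 495 + 479 + 476) / 12 = 5460.0000 / 12 = 455.0000
R̄ = (40 + 65 + 90 + 76 + 120 + 81 + 76 + 96 + 51 + 58 + 61 + 102) / 12 = 916.0000 / 12 = 76.3333
UCL = X̄̄ + A₂·R̄ = 455.0000 + 1.023 × 76.3333 = 533.0890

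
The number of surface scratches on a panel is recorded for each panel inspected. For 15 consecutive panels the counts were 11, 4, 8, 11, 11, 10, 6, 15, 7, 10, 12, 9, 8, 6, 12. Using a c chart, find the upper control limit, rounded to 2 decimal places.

18.50

c̄ = (11 + 4 + 8 + 11 + 11 + 10 + 6 + 15 + 7 + 10 + 12 + 9 + 8 + 6 + 12) / 15 = 140 / 15 = 9.3333
UCL = c̄ + 3√c̄ = 9.3333 + 3 × √9.3333 = 9.3333 + 3 × 3.0551 = 18.4985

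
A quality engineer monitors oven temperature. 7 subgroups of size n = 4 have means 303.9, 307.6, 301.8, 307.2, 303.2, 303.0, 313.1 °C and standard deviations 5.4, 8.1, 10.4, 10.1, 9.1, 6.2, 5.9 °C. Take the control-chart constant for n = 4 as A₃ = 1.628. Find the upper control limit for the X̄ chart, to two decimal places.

318.52

X̄̄ = (303.9 + 307.6 + 301.8 + 307.2 + 303.2 + 303.0 + 313.1) / 7 = 305.6857
s̄ = (5.4 + 8.1 + 10.4 + 10.1 + 9.1 + 6.2 + 5.9) / 7 = 7.8857
UCL = X̄̄ + A₃·s̄ = 305.6857 + 1.628 × 7.8857 = 318.5237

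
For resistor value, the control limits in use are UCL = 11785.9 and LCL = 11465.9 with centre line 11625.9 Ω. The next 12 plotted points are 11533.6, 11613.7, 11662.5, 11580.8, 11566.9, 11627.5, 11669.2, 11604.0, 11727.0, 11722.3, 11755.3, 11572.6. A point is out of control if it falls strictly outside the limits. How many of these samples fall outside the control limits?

All 12 points lie within [11465.9, 11785.9].

0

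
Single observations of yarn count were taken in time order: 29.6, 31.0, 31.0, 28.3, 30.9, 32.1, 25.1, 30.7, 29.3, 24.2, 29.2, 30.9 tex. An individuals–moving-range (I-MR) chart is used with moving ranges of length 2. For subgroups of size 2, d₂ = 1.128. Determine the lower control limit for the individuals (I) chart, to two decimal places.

X̄ = (29.6 + 31.0 + 31.0 + 28.3 + 30.9 + 32.1 + 25.1 + 30.7 + 29.3 + 24.2 + 29.2 + 30.9) / 12 = 29.3583
Moving ranges: 1.4, 0.0, 2.7, 2.6, 1.2, 7.0, 5.6, 1.4, 5.1, 5.0, 1.7; M̄R̄ = 33.7000 / 11 = 3.0636
LCL = X̄ − 3·M̄R̄/d₂ = 29.3583 − 3 × 3.0636 / 1.128 = 21.2104

21.21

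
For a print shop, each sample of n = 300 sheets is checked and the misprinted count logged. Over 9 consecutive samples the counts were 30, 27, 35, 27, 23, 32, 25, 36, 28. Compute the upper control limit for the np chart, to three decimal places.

44.629

p̄ = Σdᵢ / (k·n) = 263 / (9 × 300) = 0.09741
UCL = np̄ + 3·√(np̄(1−p̄)) = 29.2222 + 3 × √(29.2222×0.90259) = 29.2222 + 3 × 5.1357 = 44.6294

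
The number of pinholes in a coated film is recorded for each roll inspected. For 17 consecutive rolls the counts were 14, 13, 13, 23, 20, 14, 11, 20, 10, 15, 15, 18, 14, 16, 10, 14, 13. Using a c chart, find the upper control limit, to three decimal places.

c̄ = (14 + 13 + 13 + 23 + 20 + 14 + 11 + 20 + 10 + 15 + 15 + 18 + 14 + 16 + 10 + 14 + 13) / 17 = 253 / 17 = 14.8824
UCL = c̄ + 3√c̄ = 14.8824 + 3 × √14.8824 = 14.8824 + 3 × 3.8578 = 26.4556

26.456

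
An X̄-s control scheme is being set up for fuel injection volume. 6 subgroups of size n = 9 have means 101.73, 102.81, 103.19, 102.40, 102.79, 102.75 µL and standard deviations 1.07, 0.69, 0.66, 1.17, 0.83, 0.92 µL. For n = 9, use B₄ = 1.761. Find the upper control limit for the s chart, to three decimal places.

s̄ = (1.07 + 0.69 + 0.66 + 1.17 + 0.83 + 0.92) / 6 = 0.8900
UCL_s = B₄·s̄ = 1.761 × 0.8900 = 1.5673

1.567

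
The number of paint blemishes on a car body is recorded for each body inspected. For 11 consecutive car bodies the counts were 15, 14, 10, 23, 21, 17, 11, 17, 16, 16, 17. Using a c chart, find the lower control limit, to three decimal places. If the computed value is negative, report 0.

c̄ = (15 + 14 + 10 + 23 + 21 + 17 + 11 + 17 + 16 + 16 + 17) / 11 = 177 / 11 = 16.0909
LCL = c̄ − 3√c̄ = 16.0909 − 3 × 4.0113 = 4.0569

4.057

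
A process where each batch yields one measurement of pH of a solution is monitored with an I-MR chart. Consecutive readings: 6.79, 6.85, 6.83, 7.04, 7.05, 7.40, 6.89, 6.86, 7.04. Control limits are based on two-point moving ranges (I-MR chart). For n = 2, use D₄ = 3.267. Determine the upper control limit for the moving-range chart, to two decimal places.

0.56

Moving ranges: 0.06, 0.02, 0.21, 0.01, 0.35, 0.51, 0.03, 0.18; M̄R̄ = 1.3700 / 8 = 0.1712
UCL_MR = D₄·M̄R̄ = 3.267 × 0.1712 = 0.5595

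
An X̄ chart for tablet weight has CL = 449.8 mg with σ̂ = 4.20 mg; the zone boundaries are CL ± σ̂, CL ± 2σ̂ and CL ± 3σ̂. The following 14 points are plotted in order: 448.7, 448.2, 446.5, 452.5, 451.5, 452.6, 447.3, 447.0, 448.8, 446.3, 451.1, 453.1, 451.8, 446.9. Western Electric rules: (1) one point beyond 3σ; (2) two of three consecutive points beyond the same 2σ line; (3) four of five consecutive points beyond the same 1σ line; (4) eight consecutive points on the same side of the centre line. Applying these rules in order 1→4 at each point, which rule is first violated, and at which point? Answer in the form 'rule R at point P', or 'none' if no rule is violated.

none

Zone of each point (C = within 1σ̂, B = 1σ̂–2σ̂, A = 2σ̂–3σ̂, * = beyond 3σ̂; sign = side of CL): 1:-C, 2:-C, 3:-C, 4:+C, 5:+C, 6:+C, 7:-C, 8:-C, 9:-C, 10:-C, 11:+C, 12:+C, 13:+C, 14:-C
No rule fires across all 14 points.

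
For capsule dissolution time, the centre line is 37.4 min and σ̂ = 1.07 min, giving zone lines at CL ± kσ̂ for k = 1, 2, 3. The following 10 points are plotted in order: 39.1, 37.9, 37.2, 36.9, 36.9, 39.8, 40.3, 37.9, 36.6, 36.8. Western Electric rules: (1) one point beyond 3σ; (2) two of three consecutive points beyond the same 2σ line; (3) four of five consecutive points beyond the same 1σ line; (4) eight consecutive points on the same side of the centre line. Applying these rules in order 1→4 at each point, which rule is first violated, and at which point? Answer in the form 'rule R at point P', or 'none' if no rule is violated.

rule 2 at point 7

Zone of each point (C = within 1σ̂, B = 1σ̂–2σ̂, A = 2σ̂–3σ̂, * = beyond 3σ̂; sign = side of CL): 1:+B, 2:+C, 3:-C, 4:-C, 5:-C, 6:+A, 7:+A, 8:+C, 9:-C, 10:-C
Rule 2 (two of three consecutive points beyond the same 2σ limit) is satisfied at point 7.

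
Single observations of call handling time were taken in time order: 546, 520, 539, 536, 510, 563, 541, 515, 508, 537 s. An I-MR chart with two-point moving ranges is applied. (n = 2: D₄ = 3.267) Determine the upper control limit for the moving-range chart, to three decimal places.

Moving ranges: 26, 19, 3, 26, 53, 22, 26, 7, 29; M̄R̄ = 211.0000 / 9 = 23.4444
UCL_MR = D₄·M̄R̄ = 3.267 × 23.4444 = 76.5930

76.593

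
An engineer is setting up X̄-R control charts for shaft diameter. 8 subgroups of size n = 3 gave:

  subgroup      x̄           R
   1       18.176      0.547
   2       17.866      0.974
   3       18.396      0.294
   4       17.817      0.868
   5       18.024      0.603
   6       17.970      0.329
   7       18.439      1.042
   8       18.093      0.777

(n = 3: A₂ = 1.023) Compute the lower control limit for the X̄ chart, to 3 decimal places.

X̄̄ = (18.176 + 17.866 + 18.396 + 17.817 + 18.024 + 17.970 + 18.439 + 18.093) / 8 = 144.7810 / 8 = 18.0976
R̄ = (0.547 + 0.974 + 0.294 + 0.868 + 0.603 + 0.329 + 1.042 + 0.777) / 8 = 5.4340 / 8 = 0.6793
LCL = X̄̄ − A₂·R̄ = 18.0976 − 1.023 × 0.6793 = 17.4028

17.403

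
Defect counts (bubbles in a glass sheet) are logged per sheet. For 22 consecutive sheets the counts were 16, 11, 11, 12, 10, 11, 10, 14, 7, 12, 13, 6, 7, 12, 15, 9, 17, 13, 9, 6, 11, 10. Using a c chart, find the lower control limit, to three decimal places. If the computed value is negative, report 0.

c̄ = (16 + 11 + 11 + 12 + 10 + 11 + 10 + 14 + 7 + 12 + 13 + 6 + 7 + 12 + 15 + 9 + 17 + 13 + 9 + 6 + 11 + 10) / 22 = 242 / 22 = 11.0000
LCL = c̄ − 3√c̄ = 11.0000 − 3 × 3.3166 = 1.0501

1.050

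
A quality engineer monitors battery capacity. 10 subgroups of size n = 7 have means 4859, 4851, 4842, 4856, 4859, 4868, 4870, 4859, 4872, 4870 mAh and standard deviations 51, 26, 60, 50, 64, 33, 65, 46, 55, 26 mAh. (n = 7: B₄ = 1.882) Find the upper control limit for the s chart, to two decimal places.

89.58

s̄ = (51 + 26 + 60 + 50 + 64 + 33 + 65 + 46 + 55 + 26) / 10 = 47.6000
UCL_s = B₄·s̄ = 1.882 × 47.6000 = 89.5832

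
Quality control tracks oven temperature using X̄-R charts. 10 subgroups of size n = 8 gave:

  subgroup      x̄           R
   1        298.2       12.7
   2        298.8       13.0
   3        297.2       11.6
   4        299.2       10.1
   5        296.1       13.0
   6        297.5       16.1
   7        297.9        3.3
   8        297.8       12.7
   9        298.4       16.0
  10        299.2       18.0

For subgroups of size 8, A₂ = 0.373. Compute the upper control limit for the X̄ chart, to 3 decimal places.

302.748

X̄̄ = (298.2 + 298.8 + 297.2 + 299.2 + 296.1 + 297.5 + 297.9 + 297.8 + 298.4 + 299.2) / 10 = 2980.3000 / 10 = 298.0300
R̄ = (12.7 + 13.0 + 11.6 + 10.1 + 13.0 + 16.1 + 3.3 + 12.7 + 16.0 + 18.0) / 10 = 126.5000 / 10 = 12.6500
UCL = X̄̄ + A₂·R̄ = 298.0300 + 0.373 × 12.6500 = 302.7485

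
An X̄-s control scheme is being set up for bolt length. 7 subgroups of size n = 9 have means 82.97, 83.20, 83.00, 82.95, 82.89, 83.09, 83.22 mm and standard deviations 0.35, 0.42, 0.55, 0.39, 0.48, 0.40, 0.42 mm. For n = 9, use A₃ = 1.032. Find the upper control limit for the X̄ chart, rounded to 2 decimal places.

X̄̄ = (82.97 + 83.20 + 83.00 + 82.95 + 82.89 + 83.09 + 83.22) / 7 = 83.0457
s̄ = (0.35 + 0.42 + 0.55 + 0.39 + 0.48 + 0.40 + 0.42) / 7 = 0.4300
UCL = X̄̄ + A₃·s̄ = 83.0457 + 1.032 × 0.4300 = 83.4895

83.49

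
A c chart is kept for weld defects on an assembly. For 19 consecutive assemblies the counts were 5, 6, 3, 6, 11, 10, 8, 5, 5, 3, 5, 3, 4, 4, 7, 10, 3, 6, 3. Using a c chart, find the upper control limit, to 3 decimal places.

c̄ = (5 + 6 + 3 + 6 + 11 + 10 + 8 + 5 + 5 + 3 + 5 + 3 + 4 + 4 + 7 + 10 + 3 + 6 + 3) / 19 = 107 / 19 = 5.6316
UCL = c̄ + 3√c̄ = 5.6316 + 3 × √5.6316 = 5.6316 + 3 × 2.3731 = 12.7509

12.751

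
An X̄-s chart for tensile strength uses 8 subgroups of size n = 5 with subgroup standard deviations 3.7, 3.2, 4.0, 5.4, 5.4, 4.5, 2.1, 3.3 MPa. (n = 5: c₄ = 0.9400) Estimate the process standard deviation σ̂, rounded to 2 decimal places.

4.20

s̄ = (3.7 + 3.2 + 4.0 + 5.4 + 5.4 + 4.5 + 2.1 + 3.3) / 8 = 3.9500
σ̂ = s̄ / c₄ = 3.9500 / 0.9400 = 4.2021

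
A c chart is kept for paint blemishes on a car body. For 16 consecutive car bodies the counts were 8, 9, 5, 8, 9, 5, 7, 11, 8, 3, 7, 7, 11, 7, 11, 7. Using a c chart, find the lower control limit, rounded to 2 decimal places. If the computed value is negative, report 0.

0.00

c̄ = (8 + 9 + 5 + 8 + 9 + 5 + 7 + 11 + 8 + 3 + 7 + 7 + 11 + 7 + 11 + 7) / 16 = 123 / 16 = 7.6875
LCL = c̄ − 3√c̄ = 7.6875 − 3 × 2.7726 = -0.6304 → 0 (cannot be negative)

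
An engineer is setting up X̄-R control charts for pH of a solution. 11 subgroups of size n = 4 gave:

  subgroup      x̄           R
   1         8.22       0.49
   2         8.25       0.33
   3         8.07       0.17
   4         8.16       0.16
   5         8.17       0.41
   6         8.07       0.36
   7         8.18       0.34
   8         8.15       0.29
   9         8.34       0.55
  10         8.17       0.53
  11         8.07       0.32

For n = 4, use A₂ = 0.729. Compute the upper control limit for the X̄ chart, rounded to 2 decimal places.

X̄̄ = (8.22 + 8.25 + 8.07 + 8.16 + 8.17 + 8.07 + 8.18 + 8.15 + 8.34 + 8.17 + 8.07) / 11 = 89.8500 / 11 = 8.1682
R̄ = (0.49 + 0.33 + 0.17 + 0.16 + 0.41 + 0.36 + 0.34 + 0.29 + 0.55 + 0.53 + 0.32) / 11 = 3.9500 / 11 = 0.3591
UCL = X̄̄ + A₂·R̄ = 8.1682 + 0.729 × 0.3591 = 8.4300

8.43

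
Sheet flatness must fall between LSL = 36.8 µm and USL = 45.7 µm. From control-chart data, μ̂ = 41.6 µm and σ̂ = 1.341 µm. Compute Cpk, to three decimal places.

1.019

Cpu = (USL − μ̂) / (3σ̂) = (45.7 − 41.6) / (3 × 1.341) = 1.0191; Cpl = (μ̂ − LSL) / (3σ̂) = (41.6 − 36.8) / (3 × 1.341) = 1.1931; Cpk = min(Cpu, Cpl) = 1.0191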